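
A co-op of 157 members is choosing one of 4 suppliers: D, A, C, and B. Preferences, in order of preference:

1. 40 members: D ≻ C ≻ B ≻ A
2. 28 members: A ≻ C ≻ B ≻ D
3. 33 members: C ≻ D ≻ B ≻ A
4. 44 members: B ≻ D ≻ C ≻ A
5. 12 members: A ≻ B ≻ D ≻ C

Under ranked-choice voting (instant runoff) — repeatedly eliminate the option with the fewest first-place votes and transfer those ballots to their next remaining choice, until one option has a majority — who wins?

B

Round 1: D 40, A 40, C 33, B 44. Eliminate C.
Round 2: D 73, A 40, B 44. Eliminate A.
Round 3: D 73, B 84. B has a majority.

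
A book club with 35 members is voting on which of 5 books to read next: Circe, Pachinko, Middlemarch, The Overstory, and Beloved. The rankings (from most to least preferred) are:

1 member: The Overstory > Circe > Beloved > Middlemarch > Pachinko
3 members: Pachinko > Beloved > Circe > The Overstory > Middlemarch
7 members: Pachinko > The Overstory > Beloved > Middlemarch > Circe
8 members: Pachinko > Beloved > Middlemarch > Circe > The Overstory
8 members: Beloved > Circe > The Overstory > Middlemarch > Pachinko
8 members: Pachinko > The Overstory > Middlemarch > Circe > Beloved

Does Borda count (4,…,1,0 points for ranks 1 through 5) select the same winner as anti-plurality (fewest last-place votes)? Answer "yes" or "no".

Borda — scores: Circe 49, Pachinko 104, Middlemarch 48, The Overstory 68, Beloved 81. Winner: Pachinko.
Anti-plurality — last-place votes: Circe 7, Pachinko 9, Middlemarch 3, The Overstory 8, Beloved 8. Winner: Middlemarch.
The two methods disagree.

no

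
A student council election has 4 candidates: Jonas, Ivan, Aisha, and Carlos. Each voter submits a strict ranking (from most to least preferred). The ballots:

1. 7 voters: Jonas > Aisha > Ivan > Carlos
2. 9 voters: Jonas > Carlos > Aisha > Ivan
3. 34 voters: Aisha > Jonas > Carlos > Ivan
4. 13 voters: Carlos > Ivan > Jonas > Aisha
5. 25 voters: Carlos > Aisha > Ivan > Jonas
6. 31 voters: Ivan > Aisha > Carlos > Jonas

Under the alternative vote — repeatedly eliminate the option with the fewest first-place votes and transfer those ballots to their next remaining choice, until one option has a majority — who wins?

Aisha

Round 1: Jonas 16, Ivan 31, Aisha 34, Carlos 38. Eliminate Jonas.
Round 2: Ivan 31, Aisha 41, Carlos 47. Eliminate Ivan.
Round 3: Aisha 72, Carlos 47. Aisha has a majority.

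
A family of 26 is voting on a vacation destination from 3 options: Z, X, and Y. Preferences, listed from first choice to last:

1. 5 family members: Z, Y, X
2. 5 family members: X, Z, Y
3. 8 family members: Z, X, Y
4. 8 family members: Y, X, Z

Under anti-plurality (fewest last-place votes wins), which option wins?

Last-place votes: Z 8, X 5, Y 13.
X is ranked last by the fewest voters, so X wins.

X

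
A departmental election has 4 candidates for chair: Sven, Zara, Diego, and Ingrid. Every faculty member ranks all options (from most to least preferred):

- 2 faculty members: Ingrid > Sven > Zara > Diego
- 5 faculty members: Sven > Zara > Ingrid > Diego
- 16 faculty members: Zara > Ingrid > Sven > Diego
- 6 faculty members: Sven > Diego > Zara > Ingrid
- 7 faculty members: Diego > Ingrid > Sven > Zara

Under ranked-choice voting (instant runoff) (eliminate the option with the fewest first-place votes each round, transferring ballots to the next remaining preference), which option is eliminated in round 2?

Round 1: Sven 11, Zara 16, Diego 7, Ingrid 2. Eliminate Ingrid.
Round 2: Sven 13, Zara 16, Diego 7. Eliminate Diego.

Diego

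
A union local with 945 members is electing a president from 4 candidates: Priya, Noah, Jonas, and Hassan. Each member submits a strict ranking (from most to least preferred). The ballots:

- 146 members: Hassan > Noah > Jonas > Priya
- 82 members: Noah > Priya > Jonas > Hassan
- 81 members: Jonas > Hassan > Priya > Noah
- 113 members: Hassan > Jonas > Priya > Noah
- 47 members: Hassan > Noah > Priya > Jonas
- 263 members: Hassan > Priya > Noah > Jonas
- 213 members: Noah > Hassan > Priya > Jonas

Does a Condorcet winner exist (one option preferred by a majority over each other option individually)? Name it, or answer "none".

Hassan vs Priya: 863–82 for Hassan.
Hassan vs Noah: 650–295 for Hassan.
Hassan vs Jonas: 782–163 for Hassan.
Hassan beats every other option head-to-head.

Hassan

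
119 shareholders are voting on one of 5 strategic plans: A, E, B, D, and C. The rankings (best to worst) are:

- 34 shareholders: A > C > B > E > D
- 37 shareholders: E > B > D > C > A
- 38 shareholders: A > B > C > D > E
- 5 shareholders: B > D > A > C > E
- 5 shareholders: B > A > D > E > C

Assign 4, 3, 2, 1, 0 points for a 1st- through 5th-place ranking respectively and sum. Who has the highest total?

A: 34·4 + 37·0 + 38·4 + 5·2 + 5·3 = 313
E: 34·1 + 37·4 + 38·0 + 5·0 + 5·1 = 187
B: 34·2 + 37·3 + 38·3 + 5·4 + 5·4 = 333
D: 34·0 + 37·2 + 38·1 + 5·3 + 5·2 = 137
C: 34·3 + 37·1 + 38·2 + 5·1 + 5·0 = 220
B has the highest Borda score (333).

B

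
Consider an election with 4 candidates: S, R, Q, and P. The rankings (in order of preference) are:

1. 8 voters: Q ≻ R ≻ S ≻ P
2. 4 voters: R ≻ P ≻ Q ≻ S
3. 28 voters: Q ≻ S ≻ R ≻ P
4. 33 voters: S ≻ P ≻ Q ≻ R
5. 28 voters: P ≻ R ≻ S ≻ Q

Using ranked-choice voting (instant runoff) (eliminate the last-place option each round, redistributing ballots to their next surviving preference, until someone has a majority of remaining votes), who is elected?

S

Round 1: S 33, R 4, Q 36, P 28. Eliminate R.
Round 2: S 33, Q 36, P 32. Eliminate P.
Round 3: S 61, Q 40. S has a majority.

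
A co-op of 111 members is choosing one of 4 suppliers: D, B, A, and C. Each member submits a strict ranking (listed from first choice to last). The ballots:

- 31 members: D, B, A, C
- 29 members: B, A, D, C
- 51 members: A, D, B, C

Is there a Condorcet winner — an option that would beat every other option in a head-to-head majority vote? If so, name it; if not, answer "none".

none

Checking pairwise contests:
A beats D 80–31.
D beats B 82–29.
B beats A 60–51.
D beats C 111–0.
Every option loses at least one head-to-head, so there is no Condorcet winner.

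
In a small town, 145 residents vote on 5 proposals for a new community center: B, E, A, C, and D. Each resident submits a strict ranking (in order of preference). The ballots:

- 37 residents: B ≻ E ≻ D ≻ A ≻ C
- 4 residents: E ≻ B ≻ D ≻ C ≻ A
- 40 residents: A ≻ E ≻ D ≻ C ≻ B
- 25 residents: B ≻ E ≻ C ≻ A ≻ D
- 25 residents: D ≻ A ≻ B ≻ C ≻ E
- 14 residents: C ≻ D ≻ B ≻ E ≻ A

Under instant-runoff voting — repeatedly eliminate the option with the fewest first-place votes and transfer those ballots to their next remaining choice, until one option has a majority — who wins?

Round 1: B 62, E 4, A 40, C 14, D 25. Eliminate E.
Round 2: B 66, A 40, C 14, D 25. Eliminate C.
Round 3: B 66, A 40, D 39. Eliminate D.
Round 4: B 80, A 65. B has a majority.

B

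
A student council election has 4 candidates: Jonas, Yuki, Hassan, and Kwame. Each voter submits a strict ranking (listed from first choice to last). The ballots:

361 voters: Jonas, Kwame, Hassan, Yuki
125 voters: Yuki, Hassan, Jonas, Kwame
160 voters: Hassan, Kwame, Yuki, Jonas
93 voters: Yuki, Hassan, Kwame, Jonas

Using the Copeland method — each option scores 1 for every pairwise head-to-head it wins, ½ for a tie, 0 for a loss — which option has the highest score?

Hassan

Jonas: beats Kwame; loses to Yuki and Hassan → score 1.
Yuki: beats Jonas; loses to Hassan and Kwame → score 1.
Hassan: beats Jonas, Yuki, and Kwame → score 3.
Kwame: beats Yuki; loses to Jonas and Hassan → score 1.
Hassan has the best pairwise record.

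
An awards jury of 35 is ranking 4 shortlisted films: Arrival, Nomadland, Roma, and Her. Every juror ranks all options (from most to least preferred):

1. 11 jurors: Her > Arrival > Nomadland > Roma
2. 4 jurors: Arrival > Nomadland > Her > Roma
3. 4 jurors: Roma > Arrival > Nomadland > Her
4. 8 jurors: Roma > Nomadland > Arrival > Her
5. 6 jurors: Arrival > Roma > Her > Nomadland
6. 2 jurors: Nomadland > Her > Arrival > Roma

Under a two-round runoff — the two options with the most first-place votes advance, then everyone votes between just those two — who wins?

Round 1 first-place votes: Arrival 10, Nomadland 2, Roma 12, Her 11.
Roma and Her advance.
Runoff: Roma is preferred to Her by 18 voters; Her by 17.
Roma wins the runoff.

Roma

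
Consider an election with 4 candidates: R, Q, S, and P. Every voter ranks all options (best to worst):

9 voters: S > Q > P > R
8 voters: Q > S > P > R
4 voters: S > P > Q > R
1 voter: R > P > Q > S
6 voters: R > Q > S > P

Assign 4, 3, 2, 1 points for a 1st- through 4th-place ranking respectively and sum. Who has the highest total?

S

R: 9·1 + 8·1 + 4·1 + 1·4 + 6·4 = 49
Q: 9·3 + 8·4 + 4·2 + 1·2 + 6·3 = 87
S: 9·4 + 8·3 + 4·4 + 1·1 + 6·2 = 89
P: 9·2 + 8·2 + 4·3 + 1·3 + 6·1 = 55
S has the highest Borda score (89).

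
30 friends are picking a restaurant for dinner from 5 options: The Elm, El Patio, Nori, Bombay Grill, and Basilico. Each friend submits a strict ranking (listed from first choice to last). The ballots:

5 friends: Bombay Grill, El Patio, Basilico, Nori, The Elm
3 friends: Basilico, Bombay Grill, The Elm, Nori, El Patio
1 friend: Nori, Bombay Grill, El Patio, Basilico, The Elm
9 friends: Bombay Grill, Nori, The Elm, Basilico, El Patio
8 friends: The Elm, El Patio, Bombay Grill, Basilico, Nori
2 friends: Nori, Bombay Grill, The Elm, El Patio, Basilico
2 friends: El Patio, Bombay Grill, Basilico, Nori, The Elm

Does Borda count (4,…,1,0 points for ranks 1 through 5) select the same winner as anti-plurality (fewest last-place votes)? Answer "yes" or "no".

Borda — scores: The Elm 60, El Patio 51, Nori 49, Bombay Grill 96, Basilico 44. Winner: Bombay Grill.
Anti-plurality — last-place votes: The Elm 8, El Patio 12, Nori 8, Bombay Grill 0, Basilico 2. Winner: Bombay Grill.
The two methods agree.

yes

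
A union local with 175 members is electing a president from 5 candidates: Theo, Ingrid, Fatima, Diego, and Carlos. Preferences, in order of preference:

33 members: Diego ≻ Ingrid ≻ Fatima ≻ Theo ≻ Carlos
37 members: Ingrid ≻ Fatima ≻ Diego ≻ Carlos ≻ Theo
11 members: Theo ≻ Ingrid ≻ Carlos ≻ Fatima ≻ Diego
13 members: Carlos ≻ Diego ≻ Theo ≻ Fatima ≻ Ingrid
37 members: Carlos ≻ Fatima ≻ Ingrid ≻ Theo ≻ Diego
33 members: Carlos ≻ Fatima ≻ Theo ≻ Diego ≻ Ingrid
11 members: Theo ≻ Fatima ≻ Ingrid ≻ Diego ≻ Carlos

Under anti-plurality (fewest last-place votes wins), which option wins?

Last-place votes: Theo 37, Ingrid 46, Fatima 0, Diego 48, Carlos 44.
Fatima is ranked last by the fewest voters, so Fatima wins.

Fatima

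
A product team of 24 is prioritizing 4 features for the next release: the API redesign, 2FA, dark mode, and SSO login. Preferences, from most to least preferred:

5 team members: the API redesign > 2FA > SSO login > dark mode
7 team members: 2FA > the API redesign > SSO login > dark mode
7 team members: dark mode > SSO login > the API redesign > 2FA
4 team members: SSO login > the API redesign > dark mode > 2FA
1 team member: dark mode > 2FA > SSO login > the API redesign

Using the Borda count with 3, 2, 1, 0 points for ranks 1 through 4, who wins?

the API redesign

the API redesign: 5·3 + 7·2 + 7·1 + 4·2 + 1·0 = 44
2FA: 5·2 + 7·3 + 7·0 + 4·0 + 1·2 = 33
dark mode: 5·0 + 7·0 + 7·3 + 4·1 + 1·3 = 28
SSO login: 5·1 + 7·1 + 7·2 + 4·3 + 1·1 = 39
the API redesign has the highest Borda score (44).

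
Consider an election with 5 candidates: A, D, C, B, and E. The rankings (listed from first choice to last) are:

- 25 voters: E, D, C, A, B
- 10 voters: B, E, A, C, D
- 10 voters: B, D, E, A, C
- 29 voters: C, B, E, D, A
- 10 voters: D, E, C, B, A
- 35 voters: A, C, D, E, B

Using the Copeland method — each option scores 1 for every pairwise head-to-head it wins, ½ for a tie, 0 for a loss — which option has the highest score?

A: beats B; loses to D, C, and E → score 1.
D: beats A and B; loses to C and E → score 2.
C: beats A, D, B, and E → score 4.
B: loses to A, D, C, and E → score 0.
E: beats A, D, and B; loses to C → score 3.
C has the best pairwise record.

C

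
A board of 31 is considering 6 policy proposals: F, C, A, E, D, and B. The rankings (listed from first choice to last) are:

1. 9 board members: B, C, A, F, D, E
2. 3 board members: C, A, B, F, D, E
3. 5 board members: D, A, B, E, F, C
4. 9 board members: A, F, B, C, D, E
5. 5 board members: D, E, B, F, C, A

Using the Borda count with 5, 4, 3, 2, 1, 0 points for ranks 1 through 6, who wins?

F: 9·2 + 3·2 + 5·1 + 9·4 + 5·2 = 75
C: 9·4 + 3·5 + 5·0 + 9·2 + 5·1 = 74
A: 9·3 + 3·4 + 5·4 + 9·5 + 5·0 = 104
E: 9·0 + 3·0 + 5·2 + 9·0 + 5·4 = 30
D: 9·1 + 3·1 + 5·5 + 9·1 + 5·5 = 71
B: 9·5 + 3·3 + 5·3 + 9·3 + 5·3 = 111
B has the highest Borda score (111).

B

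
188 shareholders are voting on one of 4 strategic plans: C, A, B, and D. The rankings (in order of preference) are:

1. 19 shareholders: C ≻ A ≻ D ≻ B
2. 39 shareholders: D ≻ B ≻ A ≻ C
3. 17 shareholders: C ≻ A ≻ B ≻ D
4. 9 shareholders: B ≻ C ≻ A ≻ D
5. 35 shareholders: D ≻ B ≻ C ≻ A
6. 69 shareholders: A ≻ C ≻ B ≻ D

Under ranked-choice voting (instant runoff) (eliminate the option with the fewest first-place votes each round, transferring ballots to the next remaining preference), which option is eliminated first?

B

Round 1: C 36, A 69, B 9, D 74. Eliminate B.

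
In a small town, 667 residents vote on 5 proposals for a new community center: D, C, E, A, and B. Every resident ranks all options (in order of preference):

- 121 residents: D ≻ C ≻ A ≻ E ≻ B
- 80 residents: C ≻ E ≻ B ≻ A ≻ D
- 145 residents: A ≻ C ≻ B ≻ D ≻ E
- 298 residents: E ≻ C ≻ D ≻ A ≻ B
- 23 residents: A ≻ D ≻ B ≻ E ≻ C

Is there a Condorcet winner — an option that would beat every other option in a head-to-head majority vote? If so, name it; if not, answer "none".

C

C vs D: 523–144 for C.
C vs E: 346–321 for C.
C vs A: 499–168 for C.
C vs B: 644–23 for C.
C beats every other option head-to-head.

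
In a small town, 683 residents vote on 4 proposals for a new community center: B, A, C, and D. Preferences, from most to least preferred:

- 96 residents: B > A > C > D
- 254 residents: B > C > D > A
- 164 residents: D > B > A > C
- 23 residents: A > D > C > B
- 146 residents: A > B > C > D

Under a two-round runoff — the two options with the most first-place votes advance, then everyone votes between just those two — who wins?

Round 1 first-place votes: B 350, A 169, C 0, D 164.
B and A advance.
Runoff: B is preferred to A by 514 voters; A by 169.
B wins the runoff.

B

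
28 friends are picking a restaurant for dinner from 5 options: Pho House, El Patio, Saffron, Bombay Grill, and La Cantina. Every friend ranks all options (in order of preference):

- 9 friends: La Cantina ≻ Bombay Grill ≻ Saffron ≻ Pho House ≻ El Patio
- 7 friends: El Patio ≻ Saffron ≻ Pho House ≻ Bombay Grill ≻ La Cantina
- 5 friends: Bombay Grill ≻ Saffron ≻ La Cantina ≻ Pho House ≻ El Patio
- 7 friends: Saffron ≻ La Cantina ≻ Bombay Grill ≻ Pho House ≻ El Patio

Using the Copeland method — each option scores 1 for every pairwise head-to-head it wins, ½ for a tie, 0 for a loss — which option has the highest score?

Saffron

Pho House: beats El Patio; loses to Saffron, Bombay Grill, and La Cantina → score 1.
El Patio: loses to Pho House, Saffron, Bombay Grill, and La Cantina → score 0.
Saffron: beats Pho House, El Patio, and La Cantina; ties Bombay Grill → score 3.5.
Bombay Grill: beats Pho House and El Patio; ties Saffron; loses to La Cantina → score 2.5.
La Cantina: beats Pho House, El Patio, and Bombay Grill; loses to Saffron → score 3.
Saffron has the best pairwise record.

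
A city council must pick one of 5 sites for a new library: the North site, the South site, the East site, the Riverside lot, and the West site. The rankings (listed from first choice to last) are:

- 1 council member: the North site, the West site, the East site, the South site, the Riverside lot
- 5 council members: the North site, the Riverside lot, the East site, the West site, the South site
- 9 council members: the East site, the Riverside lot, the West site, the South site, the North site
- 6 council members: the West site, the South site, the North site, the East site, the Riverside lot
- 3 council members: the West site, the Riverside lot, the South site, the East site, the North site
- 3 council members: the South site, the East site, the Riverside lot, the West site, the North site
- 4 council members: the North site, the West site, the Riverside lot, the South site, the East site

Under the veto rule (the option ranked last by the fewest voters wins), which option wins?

the West site

Last-place votes: the North site 15, the South site 5, the East site 4, the Riverside lot 7, the West site 0.
the West site is ranked last by the fewest voters, so the West site wins.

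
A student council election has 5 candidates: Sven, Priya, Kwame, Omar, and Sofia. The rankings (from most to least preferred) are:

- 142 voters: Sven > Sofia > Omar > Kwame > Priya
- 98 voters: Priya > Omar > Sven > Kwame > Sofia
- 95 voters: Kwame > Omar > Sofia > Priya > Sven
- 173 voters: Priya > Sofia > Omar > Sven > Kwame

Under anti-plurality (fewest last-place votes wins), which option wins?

Omar

Last-place votes: Sven 95, Priya 142, Kwame 173, Omar 0, Sofia 98.
Omar is ranked last by the fewest voters, so Omar wins.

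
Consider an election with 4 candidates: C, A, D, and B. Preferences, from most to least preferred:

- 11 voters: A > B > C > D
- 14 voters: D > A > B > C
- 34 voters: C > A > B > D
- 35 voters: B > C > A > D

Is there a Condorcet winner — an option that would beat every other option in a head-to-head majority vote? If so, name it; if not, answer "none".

Checking pairwise contests:
B beats C 60–34.
C beats A 69–25.
C beats D 80–14.
A beats B 59–35.
Every option loses at least one head-to-head, so there is no Condorcet winner.

none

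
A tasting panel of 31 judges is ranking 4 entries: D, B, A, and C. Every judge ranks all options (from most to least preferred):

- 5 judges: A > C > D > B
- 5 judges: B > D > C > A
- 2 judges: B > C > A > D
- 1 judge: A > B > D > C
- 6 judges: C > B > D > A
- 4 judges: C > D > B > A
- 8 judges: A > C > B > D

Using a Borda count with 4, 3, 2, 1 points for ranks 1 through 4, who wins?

D: 5·2 + 5·3 + 2·1 + 1·2 + 6·2 + 4·3 + 8·1 = 61
B: 5·1 + 5·4 + 2·4 + 1·3 + 6·3 + 4·2 + 8·2 = 78
A: 5·4 + 5·1 + 2·2 + 1·4 + 6·1 + 4·1 + 8·4 = 75
C: 5·3 + 5·2 + 2·3 + 1·1 + 6·4 + 4·4 + 8·3 = 96
C has the highest Borda score (96).

C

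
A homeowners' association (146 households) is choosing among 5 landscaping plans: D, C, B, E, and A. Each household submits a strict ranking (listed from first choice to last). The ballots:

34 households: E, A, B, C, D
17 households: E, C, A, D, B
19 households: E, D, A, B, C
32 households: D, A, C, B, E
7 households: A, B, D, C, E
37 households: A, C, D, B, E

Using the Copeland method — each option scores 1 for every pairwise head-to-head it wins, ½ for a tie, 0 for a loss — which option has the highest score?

D: beats B and E; loses to C and A → score 2.
C: beats D, B, and E; loses to A → score 3.
B: beats E; loses to D, C, and A → score 1.
E: loses to D, C, B, and A → score 0.
A: beats D, C, B, and E → score 4.
A has the best pairwise record.

A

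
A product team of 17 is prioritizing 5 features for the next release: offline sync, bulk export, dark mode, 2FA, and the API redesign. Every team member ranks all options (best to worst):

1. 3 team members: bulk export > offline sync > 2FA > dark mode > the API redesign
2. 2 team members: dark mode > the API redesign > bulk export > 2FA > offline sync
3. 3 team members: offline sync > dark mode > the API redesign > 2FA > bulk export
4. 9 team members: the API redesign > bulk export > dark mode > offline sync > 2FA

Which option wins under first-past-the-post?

the API redesign

First-place votes: offline sync 3, bulk export 3, dark mode 2, 2FA 0, the API redesign 9.
the API redesign has the most first-place votes.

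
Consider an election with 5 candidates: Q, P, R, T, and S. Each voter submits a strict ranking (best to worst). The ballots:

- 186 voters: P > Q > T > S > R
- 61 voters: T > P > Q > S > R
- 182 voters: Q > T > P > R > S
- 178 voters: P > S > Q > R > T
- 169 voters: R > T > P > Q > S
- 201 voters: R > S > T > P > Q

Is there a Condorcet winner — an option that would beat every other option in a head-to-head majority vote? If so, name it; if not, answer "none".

none

Checking pairwise contests:
P beats Q 795–182.
T beats P 613–364.
Q beats R 607–370.
Q beats T 546–431.
Q beats S 598–379.
Every option loses at least one head-to-head, so there is no Condorcet winner.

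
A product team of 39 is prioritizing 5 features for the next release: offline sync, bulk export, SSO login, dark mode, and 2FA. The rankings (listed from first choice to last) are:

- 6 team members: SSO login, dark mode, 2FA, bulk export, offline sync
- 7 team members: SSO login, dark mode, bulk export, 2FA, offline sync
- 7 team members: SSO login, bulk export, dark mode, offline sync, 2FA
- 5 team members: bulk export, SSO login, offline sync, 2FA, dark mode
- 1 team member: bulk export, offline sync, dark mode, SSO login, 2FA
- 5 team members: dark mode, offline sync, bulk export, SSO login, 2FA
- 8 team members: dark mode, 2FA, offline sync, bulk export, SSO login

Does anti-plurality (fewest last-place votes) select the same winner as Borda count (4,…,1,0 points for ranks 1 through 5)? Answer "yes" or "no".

no

Anti-plurality — last-place votes: offline sync 13, bulk export 0, SSO login 8, dark mode 5, 2FA 13. Winner: bulk export.
Borda — scores: offline sync 51, bulk export 83, SSO login 101, dark mode 107, 2FA 48. Winner: dark mode.
The two methods disagree.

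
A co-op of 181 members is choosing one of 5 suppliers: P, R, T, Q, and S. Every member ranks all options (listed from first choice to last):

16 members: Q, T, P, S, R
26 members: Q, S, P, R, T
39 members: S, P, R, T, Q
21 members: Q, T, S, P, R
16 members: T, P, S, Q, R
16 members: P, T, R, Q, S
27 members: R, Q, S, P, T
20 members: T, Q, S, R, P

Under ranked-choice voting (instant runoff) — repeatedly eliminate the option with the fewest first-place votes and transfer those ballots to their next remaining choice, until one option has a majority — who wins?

T

Round 1: P 16, R 27, T 36, Q 63, S 39. Eliminate P.
Round 2: R 27, T 52, Q 63, S 39. Eliminate R.
Round 3: T 52, Q 90, S 39. Eliminate S.
Round 4: T 91, Q 90. T has a majority.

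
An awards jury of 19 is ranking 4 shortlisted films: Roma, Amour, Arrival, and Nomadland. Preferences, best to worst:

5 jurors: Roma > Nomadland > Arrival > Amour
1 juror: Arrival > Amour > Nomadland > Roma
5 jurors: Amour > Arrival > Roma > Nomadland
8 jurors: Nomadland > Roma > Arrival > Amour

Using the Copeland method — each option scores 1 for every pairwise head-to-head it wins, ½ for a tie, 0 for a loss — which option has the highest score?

Roma

Roma: beats Amour, Arrival, and Nomadland → score 3.
Amour: loses to Roma, Arrival, and Nomadland → score 0.
Arrival: beats Amour; loses to Roma and Nomadland → score 1.
Nomadland: beats Amour and Arrival; loses to Roma → score 2.
Roma has the best pairwise record.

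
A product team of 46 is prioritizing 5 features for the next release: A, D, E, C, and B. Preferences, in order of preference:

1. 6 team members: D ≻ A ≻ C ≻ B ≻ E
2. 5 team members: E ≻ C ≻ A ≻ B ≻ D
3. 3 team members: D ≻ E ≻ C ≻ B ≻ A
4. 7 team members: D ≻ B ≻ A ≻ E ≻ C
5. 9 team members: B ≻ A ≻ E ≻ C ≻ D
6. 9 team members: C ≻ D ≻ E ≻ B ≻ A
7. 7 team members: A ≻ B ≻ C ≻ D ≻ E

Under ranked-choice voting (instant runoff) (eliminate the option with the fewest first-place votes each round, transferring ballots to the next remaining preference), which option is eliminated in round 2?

Round 1: A 7, D 16, E 5, C 9, B 9. Eliminate E.
Round 2: A 7, D 16, C 14, B 9. Eliminate A.

A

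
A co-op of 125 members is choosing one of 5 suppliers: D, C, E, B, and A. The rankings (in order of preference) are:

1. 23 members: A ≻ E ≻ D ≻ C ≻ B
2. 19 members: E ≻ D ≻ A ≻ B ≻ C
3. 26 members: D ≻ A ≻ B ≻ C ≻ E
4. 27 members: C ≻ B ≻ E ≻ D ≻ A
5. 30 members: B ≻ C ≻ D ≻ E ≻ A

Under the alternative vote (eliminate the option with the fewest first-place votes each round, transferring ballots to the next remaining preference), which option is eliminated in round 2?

A

Round 1: D 26, C 27, E 19, B 30, A 23. Eliminate E.
Round 2: D 45, C 27, B 30, A 23. Eliminate A.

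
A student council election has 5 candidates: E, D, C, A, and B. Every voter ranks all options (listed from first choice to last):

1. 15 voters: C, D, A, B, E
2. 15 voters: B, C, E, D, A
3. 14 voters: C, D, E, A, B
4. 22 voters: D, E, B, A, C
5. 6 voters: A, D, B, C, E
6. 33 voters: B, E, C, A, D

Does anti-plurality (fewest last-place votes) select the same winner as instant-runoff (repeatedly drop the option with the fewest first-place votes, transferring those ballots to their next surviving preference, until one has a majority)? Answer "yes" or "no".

Anti-plurality — last-place votes: E 21, D 33, C 22, A 15, B 14. Winner: B.
Instant-runoff — R1 E 0, D 22, C 29, A 6, B 48 (E out); R2 D 22, C 29, A 6, B 48 (A out); R3 D 28, C 29, B 48 (D out); R4 C 29, B 76 (B winner). Winner: B.
The two methods agree.

yes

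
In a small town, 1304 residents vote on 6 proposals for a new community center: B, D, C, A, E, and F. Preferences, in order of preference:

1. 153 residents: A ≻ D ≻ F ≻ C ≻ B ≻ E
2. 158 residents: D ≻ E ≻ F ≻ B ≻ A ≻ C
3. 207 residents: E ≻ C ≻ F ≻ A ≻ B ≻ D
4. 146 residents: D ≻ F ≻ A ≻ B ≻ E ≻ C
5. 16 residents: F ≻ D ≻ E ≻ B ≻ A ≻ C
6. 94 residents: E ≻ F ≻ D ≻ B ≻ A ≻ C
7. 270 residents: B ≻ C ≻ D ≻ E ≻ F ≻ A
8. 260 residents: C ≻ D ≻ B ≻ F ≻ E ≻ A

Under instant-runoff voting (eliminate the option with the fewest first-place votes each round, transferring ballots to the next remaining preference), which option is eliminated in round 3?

Round 1: B 270, D 304, C 260, A 153, E 301, F 16. Eliminate F.
Round 2: B 270, D 320, C 260, A 153, E 301. Eliminate A.
Round 3: B 270, D 473, C 260, E 301. Eliminate C.

C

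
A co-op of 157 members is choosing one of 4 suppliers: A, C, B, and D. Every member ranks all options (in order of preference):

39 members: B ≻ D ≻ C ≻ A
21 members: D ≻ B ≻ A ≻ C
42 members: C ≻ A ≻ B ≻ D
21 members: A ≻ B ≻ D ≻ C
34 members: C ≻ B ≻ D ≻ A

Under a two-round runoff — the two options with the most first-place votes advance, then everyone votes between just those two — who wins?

B

Round 1 first-place votes: A 21, C 76, B 39, D 21.
C and B advance.
Runoff: C is preferred to B by 76 voters; B by 81.
B wins the runoff.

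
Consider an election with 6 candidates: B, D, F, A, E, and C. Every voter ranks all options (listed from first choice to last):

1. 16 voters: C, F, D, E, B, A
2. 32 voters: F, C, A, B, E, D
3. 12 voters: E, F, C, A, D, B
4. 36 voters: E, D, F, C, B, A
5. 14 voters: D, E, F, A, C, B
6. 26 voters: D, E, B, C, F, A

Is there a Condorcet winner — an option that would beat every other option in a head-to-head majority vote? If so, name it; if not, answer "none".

E

E vs B: 104–32 for E.
E vs D: 80–56 for E.
E vs F: 88–48 for E.
E vs A: 104–32 for E.
E vs C: 88–48 for E.
E beats every other option head-to-head.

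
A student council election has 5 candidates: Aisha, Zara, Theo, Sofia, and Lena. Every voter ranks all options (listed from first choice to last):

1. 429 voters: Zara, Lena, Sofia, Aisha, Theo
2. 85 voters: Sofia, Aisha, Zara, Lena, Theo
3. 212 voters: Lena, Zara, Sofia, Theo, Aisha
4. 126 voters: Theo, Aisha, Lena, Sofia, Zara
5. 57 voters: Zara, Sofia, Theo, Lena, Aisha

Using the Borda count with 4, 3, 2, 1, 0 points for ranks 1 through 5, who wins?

Aisha: 429·1 + 85·3 + 212·0 + 126·3 + 57·0 = 1062
Zara: 429·4 + 85·2 + 212·3 + 126·0 + 57·4 = 2750
Theo: 429·0 + 85·0 + 212·1 + 126·4 + 57·2 = 830
Sofia: 429·2 + 85·4 + 212·2 + 126·1 + 57·3 = 1919
Lena: 429·3 + 85·1 + 212·4 + 126·2 + 57·1 = 2529
Zara has the highest Borda score (2750).

Zara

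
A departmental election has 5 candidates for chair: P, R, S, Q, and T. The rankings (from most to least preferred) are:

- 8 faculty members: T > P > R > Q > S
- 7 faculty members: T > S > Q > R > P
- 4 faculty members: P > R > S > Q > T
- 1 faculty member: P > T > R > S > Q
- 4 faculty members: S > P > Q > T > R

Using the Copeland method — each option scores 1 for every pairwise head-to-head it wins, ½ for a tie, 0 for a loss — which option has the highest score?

T

P: beats R, S, and Q; loses to T → score 3.
R: beats S and Q; loses to P and T → score 2.
S: beats Q; loses to P, R, and T → score 1.
Q: loses to P, R, S, and T → score 0.
T: beats P, R, S, and Q → score 4.
T has the best pairwise record.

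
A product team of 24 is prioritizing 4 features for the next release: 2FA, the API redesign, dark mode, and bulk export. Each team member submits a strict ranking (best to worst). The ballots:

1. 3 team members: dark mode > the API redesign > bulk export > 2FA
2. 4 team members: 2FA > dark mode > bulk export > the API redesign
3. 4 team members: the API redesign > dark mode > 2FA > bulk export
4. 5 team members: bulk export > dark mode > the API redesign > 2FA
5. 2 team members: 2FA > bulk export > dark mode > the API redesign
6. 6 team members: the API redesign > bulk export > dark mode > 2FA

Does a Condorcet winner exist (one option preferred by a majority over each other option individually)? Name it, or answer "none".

Checking pairwise contests:
the API redesign beats 2FA 18–6.
dark mode beats the API redesign 14–10.
bulk export beats dark mode 13–11.
the API redesign beats bulk export 13–11.
Every option loses at least one head-to-head, so there is no Condorcet winner.

none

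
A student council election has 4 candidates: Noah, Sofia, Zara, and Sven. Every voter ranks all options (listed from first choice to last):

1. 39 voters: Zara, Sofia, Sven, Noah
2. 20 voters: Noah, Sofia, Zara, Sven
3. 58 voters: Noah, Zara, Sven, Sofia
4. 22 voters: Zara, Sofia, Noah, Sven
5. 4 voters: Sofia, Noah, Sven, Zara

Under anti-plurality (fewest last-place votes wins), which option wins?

Zara

Last-place votes: Noah 39, Sofia 58, Zara 4, Sven 42.
Zara is ranked last by the fewest voters, so Zara wins.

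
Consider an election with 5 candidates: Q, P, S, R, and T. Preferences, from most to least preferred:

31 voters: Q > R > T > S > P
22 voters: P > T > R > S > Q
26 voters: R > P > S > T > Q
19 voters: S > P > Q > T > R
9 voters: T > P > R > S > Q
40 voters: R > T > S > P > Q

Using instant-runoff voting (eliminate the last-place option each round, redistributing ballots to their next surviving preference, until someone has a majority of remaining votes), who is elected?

Round 1: Q 31, P 22, S 19, R 66, T 9. Eliminate T.
Round 2: Q 31, P 31, S 19, R 66. Eliminate S.
Round 3: Q 31, P 50, R 66. Eliminate Q.
Round 4: P 50, R 97. R has a majority.

R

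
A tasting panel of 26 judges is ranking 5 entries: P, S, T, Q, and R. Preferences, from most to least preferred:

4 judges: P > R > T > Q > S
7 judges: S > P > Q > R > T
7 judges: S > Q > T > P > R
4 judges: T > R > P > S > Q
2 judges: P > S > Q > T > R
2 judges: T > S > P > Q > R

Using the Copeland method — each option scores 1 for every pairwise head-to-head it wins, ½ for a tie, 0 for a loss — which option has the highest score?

S

P: beats Q and R; ties T; loses to S → score 2.5.
S: beats P, T, Q, and R → score 4.
T: beats R; ties P; loses to S and Q → score 1.5.
Q: beats T and R; loses to P and S → score 2.
R: loses to P, S, T, and Q → score 0.
S has the best pairwise record.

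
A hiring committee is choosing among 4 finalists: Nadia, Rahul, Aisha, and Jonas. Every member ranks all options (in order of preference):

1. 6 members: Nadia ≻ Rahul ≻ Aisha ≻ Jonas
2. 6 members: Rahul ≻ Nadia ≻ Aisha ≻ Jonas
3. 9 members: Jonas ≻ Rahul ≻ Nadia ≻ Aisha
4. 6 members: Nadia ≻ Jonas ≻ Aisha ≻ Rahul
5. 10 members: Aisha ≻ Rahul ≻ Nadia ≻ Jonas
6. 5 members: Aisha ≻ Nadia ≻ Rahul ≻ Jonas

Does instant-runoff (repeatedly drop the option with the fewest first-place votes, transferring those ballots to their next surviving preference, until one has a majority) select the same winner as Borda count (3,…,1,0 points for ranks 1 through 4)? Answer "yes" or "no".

yes

Instant-runoff — R1 Nadia 12, Rahul 6, Aisha 15, Jonas 9 (Rahul out); R2 Nadia 18, Aisha 15, Jonas 9 (Jonas out); R3 Nadia 27, Aisha 15 (Nadia winner). Winner: Nadia.
Borda — scores: Nadia 77, Rahul 73, Aisha 63, Jonas 39. Winner: Nadia.
The two methods agree.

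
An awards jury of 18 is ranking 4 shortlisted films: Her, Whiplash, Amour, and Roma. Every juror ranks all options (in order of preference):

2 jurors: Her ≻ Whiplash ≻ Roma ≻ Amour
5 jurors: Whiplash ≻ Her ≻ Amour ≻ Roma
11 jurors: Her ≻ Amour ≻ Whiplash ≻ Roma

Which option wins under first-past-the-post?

First-place votes: Her 13, Whiplash 5, Amour 0, Roma 0.
Her has the most first-place votes.

Her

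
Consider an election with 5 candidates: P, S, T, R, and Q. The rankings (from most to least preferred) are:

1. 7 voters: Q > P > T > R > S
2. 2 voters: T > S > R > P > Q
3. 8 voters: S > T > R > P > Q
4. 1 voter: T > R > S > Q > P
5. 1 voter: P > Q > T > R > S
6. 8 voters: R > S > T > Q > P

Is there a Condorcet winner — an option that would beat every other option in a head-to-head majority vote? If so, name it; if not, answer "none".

none

Checking pairwise contests:
S beats P 19–8.
R beats S 17–10.
S beats T 16–11.
T beats R 19–8.
S beats Q 19–8.
Every option loses at least one head-to-head, so there is no Condorcet winner.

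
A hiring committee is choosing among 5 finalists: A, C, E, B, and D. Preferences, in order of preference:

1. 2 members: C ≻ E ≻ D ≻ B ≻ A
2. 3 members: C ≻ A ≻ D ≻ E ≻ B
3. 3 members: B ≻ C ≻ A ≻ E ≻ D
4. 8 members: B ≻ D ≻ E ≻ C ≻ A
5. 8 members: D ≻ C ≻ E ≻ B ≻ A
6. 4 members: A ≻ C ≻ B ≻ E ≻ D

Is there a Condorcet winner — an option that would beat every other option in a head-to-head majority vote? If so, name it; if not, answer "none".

none

Checking pairwise contests:
C beats A 24–4.
D beats C 16–12.
C beats E 20–8.
C beats B 17–11.
B beats D 15–13.
Every option loses at least one head-to-head, so there is no Condorcet winner.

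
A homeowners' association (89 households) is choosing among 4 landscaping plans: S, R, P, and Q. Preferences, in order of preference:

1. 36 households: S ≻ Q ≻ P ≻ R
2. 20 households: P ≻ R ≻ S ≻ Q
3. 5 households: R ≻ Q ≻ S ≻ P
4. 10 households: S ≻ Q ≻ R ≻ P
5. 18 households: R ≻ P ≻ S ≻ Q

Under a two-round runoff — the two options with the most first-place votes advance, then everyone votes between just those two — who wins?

S

Round 1 first-place votes: S 46, R 23, P 20, Q 0.
S and R advance.
Runoff: S is preferred to R by 46 voters; R by 43.
S wins the runoff.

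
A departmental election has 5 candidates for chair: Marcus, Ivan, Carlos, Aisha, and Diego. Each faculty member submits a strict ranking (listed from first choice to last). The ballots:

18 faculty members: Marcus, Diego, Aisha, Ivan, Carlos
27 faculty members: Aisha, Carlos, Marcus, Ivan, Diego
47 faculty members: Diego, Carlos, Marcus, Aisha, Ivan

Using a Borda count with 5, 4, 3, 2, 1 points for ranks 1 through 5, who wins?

Diego

Marcus: 18·5 + 27·3 + 47·3 = 312
Ivan: 18·2 + 27·2 + 47·1 = 137
Carlos: 18·1 + 27·4 + 47·4 = 314
Aisha: 18·3 + 27·5 + 47·2 = 283
Diego: 18·4 + 27·1 + 47·5 = 334
Diego has the highest Borda score (334).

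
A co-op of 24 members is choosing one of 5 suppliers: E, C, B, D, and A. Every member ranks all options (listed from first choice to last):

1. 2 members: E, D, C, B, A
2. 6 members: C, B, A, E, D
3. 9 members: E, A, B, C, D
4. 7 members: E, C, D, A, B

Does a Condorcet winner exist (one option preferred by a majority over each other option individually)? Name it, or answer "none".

E vs C: 18–6 for E.
E vs B: 18–6 for E.
E vs D: 24–0 for E.
E vs A: 18–6 for E.
E beats every other option head-to-head.

E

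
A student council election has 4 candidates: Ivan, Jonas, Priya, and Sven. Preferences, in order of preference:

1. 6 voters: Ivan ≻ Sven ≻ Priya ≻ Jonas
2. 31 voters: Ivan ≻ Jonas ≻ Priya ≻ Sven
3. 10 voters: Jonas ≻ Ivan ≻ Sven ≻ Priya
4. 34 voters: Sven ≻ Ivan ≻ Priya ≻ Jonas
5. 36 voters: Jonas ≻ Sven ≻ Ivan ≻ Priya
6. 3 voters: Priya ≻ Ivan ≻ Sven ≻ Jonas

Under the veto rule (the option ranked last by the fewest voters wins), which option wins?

Ivan

Last-place votes: Ivan 0, Jonas 43, Priya 46, Sven 31.
Ivan is ranked last by the fewest voters, so Ivan wins.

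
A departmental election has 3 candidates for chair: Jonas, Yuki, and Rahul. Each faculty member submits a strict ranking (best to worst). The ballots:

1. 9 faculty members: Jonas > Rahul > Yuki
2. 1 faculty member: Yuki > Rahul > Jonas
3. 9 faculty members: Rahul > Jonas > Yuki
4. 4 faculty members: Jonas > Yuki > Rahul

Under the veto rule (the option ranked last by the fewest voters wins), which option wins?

Jonas

Last-place votes: Jonas 1, Yuki 18, Rahul 4.
Jonas is ranked last by the fewest voters, so Jonas wins.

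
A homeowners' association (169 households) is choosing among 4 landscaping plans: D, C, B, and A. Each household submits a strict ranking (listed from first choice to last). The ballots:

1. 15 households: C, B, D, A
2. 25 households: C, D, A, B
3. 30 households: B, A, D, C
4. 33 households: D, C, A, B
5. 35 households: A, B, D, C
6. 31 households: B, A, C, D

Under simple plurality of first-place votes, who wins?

B

First-place votes: D 33, C 40, B 61, A 35.
B has the most first-place votes.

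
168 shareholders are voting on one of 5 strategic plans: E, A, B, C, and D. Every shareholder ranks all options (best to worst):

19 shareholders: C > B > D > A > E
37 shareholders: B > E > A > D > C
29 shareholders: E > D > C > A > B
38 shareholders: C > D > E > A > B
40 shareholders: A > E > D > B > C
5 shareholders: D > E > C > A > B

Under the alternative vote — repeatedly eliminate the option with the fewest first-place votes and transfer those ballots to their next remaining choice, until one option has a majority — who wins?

Round 1: E 29, A 40, B 37, C 57, D 5. Eliminate D.
Round 2: E 34, A 40, B 37, C 57. Eliminate E.
Round 3: A 40, B 37, C 91. C has a majority.

C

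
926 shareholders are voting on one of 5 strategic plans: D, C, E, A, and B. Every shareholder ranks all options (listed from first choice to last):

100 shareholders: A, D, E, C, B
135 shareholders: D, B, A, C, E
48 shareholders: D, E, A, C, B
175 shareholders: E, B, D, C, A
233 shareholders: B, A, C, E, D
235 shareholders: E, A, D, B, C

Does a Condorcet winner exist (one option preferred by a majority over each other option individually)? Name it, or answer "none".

none

Checking pairwise contests:
E beats D 643–283.
D beats C 693–233.
A beats E 468–458.
B beats A 543–383.
D beats B 518–408.
Every option loses at least one head-to-head, so there is no Condorcet winner.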